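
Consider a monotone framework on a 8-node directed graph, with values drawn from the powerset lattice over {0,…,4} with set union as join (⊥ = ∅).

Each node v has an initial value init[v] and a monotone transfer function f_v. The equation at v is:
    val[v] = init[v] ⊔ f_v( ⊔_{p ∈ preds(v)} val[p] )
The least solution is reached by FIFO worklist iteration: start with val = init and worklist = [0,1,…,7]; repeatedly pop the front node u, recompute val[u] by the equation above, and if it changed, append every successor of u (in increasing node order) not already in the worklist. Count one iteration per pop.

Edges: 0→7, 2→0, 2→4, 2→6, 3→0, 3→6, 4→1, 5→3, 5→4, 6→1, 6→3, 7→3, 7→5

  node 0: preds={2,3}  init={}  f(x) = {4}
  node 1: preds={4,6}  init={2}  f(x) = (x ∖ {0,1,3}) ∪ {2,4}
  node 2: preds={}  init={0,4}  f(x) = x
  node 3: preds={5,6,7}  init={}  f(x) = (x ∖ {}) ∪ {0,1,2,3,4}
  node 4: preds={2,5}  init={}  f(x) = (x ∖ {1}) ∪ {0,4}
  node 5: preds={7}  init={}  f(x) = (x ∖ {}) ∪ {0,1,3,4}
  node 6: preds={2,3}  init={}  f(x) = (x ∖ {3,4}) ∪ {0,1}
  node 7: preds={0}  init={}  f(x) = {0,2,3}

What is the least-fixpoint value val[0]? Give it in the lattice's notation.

{4}

Iteration log — 17 steps:
  step 1. node 0  ⊔preds={0,4}  new={4}  old={}  +wl: 
  step 2. node 1  ⊔preds={}  new={2,4}  old={2}  +wl: 
  step 3. node 2  ⊔preds={}  new={0,4}  stable
  step 4. node 3  ⊔preds={}  new={0,1,2,3,4}  old={}  +wl: 0
  step 5. node 4  ⊔preds={0,4}  new={0,4}  old={}  +wl: 1
  step 6. node 5  ⊔preds={}  new={0,1,3,4}  old={}  +wl: 3,4
  step 7. node 6  ⊔preds={0,1,2,3,4}  new={0,1,2}  old={}  +wl: 
  step 8. node 7  ⊔preds={4}  new={0,2,3}  old={}  +wl: 5
  step 9. node 0  ⊔preds={0,1,2,3,4}  new={4}  stable
  step 10. node 1  ⊔preds={0,1,2,4}  new={2,4}  stable
  step 11. node 3  ⊔preds={0,1,2,3,4}  new={0,1,2,3,4}  stable
  step 12. node 4  ⊔preds={0,1,3,4}  new={0,3,4}  old={0,4}  +wl: 1
  step 13. node 5  ⊔preds={0,2,3}  new={0,1,2,3,4}  old={0,1,3,4}  +wl: 3,4
  step 14. node 1  ⊔preds={0,1,2,3,4}  new={2,4}  stable
  step 15. node 3  ⊔preds={0,1,2,3,4}  new={0,1,2,3,4}  stable
  step 16. node 4  ⊔preds={0,1,2,3,4}  new={0,2,3,4}  old={0,3,4}  +wl: 1
  step 17. node 1  ⊔preds={0,1,2,3,4}  new={2,4}  stable

Least fixpoint reached:
  node 0: {4}
  node 1: {2,4}
  node 2: {0,4}
  node 3: {0,1,2,3,4}
  node 4: {0,2,3,4}
  node 5: {0,1,2,3,4}
  node 6: {0,1,2}
  node 7: {0,2,3}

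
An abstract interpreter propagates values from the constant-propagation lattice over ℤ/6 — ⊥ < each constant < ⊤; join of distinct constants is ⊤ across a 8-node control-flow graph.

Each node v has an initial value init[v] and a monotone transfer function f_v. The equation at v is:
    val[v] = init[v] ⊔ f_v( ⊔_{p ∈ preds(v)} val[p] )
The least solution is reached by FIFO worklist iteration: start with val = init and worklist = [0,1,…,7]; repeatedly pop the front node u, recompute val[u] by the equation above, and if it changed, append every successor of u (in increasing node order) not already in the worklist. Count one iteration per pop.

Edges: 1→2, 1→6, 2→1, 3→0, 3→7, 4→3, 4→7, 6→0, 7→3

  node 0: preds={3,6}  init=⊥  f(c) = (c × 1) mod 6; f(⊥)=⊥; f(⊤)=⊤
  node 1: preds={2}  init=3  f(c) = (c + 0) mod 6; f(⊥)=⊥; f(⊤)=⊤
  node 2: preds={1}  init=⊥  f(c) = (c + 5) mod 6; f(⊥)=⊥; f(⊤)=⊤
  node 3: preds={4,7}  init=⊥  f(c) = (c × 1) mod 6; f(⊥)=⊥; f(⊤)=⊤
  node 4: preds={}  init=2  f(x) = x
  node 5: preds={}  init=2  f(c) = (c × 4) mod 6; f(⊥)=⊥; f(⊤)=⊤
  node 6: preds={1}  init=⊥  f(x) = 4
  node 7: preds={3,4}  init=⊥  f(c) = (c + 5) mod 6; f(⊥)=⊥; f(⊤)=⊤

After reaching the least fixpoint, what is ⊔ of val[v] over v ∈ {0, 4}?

Worklist (17 pops):
  #1 pop 0: in=⊥ → ⊥ (no change)
  #2 pop 1: in=⊥ → 3 (no change)
  #3 pop 2: in=3 → 2 (was ⊥); enqueue [1]
  #4 pop 3: in=2 → 2 (was ⊥); enqueue [0]
  #5 pop 4: in=⊥ → 2 (no change)
  #6 pop 5: in=⊥ → 2 (no change)
  #7 pop 6: in=3 → 4 (was ⊥); enqueue []
  #8 pop 7: in=2 → 1 (was ⊥); enqueue [3]
  #9 pop 1: in=2 → ⊤ (was 3); enqueue [2,6]
  #10 pop 0: in=⊤ → ⊤ (was ⊥); enqueue []
  #11 pop 3: in=⊤ → ⊤ (was 2); enqueue [0,7]
  #12 pop 2: in=⊤ → ⊤ (was 2); enqueue [1]
  #13 pop 6: in=⊤ → 4 (no change)
  #14 pop 0: in=⊤ → ⊤ (no change)
  #15 pop 7: in=⊤ → ⊤ (was 1); enqueue [3]
  #16 pop 1: in=⊤ → ⊤ (no change)
  #17 pop 3: in=⊤ → ⊤ (no change)

Fixpoint:
  val[0] = ⊤
  val[1] = ⊤
  val[2] = ⊤
  val[3] = ⊤
  val[4] = 2
  val[5] = 2
  val[6] = 4
  val[7] = ⊤

⊤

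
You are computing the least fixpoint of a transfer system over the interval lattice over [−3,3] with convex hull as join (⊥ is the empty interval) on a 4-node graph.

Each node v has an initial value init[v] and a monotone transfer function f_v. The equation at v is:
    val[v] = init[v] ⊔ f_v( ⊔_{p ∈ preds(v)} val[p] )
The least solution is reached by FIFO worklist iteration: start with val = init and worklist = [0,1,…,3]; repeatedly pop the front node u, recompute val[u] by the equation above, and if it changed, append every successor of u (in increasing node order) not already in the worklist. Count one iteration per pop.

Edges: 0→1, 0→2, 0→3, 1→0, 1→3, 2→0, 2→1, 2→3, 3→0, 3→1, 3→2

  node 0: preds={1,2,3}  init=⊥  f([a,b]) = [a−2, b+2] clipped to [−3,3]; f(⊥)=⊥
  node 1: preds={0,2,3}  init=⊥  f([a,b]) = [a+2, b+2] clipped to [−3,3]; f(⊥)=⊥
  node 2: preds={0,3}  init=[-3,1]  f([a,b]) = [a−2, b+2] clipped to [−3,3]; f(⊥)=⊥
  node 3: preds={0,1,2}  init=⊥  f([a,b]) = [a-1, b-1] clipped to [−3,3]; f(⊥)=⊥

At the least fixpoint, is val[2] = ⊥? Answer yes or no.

no

Trace (7 dequeues):
  [1] u=0 | in [-3,1] | out [-3,3] | prev ⊥ | push {}
  [2] u=1 | in [-3,3] | out [-1,3] | prev ⊥ | push {0}
  [3] u=2 | in [-3,3] | out [-3,3] | prev [-3,1] | push {1}
  [4] u=3 | in [-3,3] | out [-3,2] | prev ⊥ | push {2}
  [5] u=0 | in [-3,3] | out [-3,3] | ==
  [6] u=1 | in [-3,3] | out [-1,3] | ==
  [7] u=2 | in [-3,3] | out [-3,3] | ==

Converged values:
  [0] [-3,3]
  [1] [-1,3]
  [2] [-3,3]
  [3] [-3,2]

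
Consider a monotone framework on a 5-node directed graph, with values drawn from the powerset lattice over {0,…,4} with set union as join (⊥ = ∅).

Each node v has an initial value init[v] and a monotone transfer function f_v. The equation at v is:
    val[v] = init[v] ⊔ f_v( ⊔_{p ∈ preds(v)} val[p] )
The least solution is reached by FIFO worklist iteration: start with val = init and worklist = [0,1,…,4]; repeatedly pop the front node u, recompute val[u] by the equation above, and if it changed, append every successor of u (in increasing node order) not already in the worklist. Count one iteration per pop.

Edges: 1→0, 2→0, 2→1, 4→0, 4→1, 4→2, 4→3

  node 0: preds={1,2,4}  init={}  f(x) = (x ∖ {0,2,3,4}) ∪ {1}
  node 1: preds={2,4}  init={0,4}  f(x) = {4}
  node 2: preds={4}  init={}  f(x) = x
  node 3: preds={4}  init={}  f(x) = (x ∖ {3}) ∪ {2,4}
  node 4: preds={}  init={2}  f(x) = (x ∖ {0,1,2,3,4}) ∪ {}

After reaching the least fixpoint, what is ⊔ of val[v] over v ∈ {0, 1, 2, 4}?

Trace (7 dequeues):
  [1] u=0 | in {0,2,4} | out {1} | prev {} | push {}
  [2] u=1 | in {2} | out {0,4} | ==
  [3] u=2 | in {2} | out {2} | prev {} | push {0,1}
  [4] u=3 | in {2} | out {2,4} | prev {} | push {}
  [5] u=4 | in {} | out {2} | ==
  [6] u=0 | in {0,2,4} | out {1} | ==
  [7] u=1 | in {2} | out {0,4} | ==

Converged values:
  [0] {1}
  [1] {0,4}
  [2] {2}
  [3] {2,4}
  [4] {2}

{0,1,2,4}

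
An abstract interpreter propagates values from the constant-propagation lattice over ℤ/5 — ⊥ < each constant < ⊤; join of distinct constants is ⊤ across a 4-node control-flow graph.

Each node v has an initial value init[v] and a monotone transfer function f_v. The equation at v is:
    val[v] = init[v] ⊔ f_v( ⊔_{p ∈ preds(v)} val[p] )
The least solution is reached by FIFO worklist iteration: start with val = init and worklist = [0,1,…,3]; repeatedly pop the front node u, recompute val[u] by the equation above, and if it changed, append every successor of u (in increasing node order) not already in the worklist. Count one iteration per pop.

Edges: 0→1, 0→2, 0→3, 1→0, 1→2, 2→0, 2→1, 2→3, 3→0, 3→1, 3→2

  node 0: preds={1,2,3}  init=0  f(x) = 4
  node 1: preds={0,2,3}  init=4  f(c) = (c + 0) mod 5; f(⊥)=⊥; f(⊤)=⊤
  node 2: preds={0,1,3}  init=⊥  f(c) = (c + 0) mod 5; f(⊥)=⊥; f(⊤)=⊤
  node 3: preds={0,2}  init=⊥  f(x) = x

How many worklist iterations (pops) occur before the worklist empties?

7

Trace (7 dequeues):
  [1] u=0 | in 4 | out ⊤ | prev 0 | push {}
  [2] u=1 | in ⊤ | out ⊤ | prev 4 | push {0}
  [3] u=2 | in ⊤ | out ⊤ | prev ⊥ | push {1}
  [4] u=3 | in ⊤ | out ⊤ | prev ⊥ | push {2}
  [5] u=0 | in ⊤ | out ⊤ | ==
  [6] u=1 | in ⊤ | out ⊤ | ==
  [7] u=2 | in ⊤ | out ⊤ | ==

Converged values:
  [0] ⊤
  [1] ⊤
  [2] ⊤
  [3] ⊤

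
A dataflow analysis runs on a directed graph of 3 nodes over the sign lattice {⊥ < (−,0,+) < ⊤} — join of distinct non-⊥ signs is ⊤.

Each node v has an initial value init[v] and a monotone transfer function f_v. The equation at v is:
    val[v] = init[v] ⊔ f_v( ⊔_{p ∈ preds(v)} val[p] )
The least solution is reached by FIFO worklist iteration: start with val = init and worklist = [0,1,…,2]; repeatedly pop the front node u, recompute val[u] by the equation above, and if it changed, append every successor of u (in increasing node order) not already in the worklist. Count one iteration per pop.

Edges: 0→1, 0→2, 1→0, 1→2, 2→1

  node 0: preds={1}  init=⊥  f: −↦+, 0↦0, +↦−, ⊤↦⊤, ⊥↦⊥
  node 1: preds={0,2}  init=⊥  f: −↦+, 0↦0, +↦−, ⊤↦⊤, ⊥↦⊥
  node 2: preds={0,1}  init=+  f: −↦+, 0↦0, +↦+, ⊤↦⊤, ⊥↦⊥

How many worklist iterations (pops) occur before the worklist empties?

Trace (10 dequeues):
  [1] u=0 | in ⊥ | out ⊥ | ==
  [2] u=1 | in + | out − | prev ⊥ | push {0}
  [3] u=2 | in − | out + | ==
  [4] u=0 | in − | out + | prev ⊥ | push {1,2}
  [5] u=1 | in + | out − | ==
  [6] u=2 | in ⊤ | out ⊤ | prev + | push {1}
  [7] u=1 | in ⊤ | out ⊤ | prev − | push {0,2}
  [8] u=0 | in ⊤ | out ⊤ | prev + | push {1}
  [9] u=2 | in ⊤ | out ⊤ | ==
  [10] u=1 | in ⊤ | out ⊤ | ==

Converged values:
  [0] ⊤
  [1] ⊤
  [2] ⊤

10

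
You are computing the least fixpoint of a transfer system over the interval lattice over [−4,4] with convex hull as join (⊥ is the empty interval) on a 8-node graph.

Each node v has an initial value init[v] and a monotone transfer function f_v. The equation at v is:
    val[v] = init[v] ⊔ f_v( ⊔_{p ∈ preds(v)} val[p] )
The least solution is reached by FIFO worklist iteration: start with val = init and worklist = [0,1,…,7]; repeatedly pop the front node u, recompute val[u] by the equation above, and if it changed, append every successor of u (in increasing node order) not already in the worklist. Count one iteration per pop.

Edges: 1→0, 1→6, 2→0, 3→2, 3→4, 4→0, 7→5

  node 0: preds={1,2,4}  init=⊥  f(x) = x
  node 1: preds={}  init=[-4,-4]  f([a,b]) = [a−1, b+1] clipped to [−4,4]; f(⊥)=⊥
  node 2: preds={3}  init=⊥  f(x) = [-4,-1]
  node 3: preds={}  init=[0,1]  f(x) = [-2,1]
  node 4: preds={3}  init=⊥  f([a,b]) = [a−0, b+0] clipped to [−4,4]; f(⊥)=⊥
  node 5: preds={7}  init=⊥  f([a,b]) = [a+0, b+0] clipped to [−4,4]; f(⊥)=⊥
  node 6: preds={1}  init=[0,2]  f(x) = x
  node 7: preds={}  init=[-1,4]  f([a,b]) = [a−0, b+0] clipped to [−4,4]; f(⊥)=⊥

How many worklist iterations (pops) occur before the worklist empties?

Worklist (10 pops):
  #1 pop 0: in=[-4,-4] → [-4,-4] (was ⊥); enqueue []
  #2 pop 1: in=⊥ → [-4,-4] (no change)
  #3 pop 2: in=[0,1] → [-4,-1] (was ⊥); enqueue [0]
  #4 pop 3: in=⊥ → [-2,1] (was [0,1]); enqueue [2]
  #5 pop 4: in=[-2,1] → [-2,1] (was ⊥); enqueue []
  #6 pop 5: in=[-1,4] → [-1,4] (was ⊥); enqueue []
  #7 pop 6: in=[-4,-4] → [-4,2] (was [0,2]); enqueue []
  #8 pop 7: in=⊥ → [-1,4] (no change)
  #9 pop 0: in=[-4,1] → [-4,1] (was [-4,-4]); enqueue []
  #10 pop 2: in=[-2,1] → [-4,-1] (no change)

Fixpoint:
  val[0] = [-4,1]
  val[1] = [-4,-4]
  val[2] = [-4,-1]
  val[3] = [-2,1]
  val[4] = [-2,1]
  val[5] = [-1,4]
  val[6] = [-4,2]
  val[7] = [-1,4]

10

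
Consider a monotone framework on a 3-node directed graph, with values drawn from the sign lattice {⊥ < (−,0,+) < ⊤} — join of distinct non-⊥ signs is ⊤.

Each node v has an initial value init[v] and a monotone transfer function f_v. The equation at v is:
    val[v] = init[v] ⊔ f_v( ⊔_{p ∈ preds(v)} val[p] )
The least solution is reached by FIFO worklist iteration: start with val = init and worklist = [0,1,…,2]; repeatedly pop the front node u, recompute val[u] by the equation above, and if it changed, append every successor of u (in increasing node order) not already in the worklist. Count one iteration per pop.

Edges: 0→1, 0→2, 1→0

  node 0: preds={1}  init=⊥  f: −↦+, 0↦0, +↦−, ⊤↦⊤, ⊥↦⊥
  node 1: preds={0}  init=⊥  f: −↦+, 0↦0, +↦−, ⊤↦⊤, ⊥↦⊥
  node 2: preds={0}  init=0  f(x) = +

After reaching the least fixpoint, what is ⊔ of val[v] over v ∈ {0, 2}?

⊤

Iteration log — 3 steps:
  step 1. node 0  ⊔preds=⊥  new=⊥  stable
  step 2. node 1  ⊔preds=⊥  new=⊥  stable
  step 3. node 2  ⊔preds=⊥  new=⊤  old=0  +wl: 

Least fixpoint reached:
  node 0: ⊥
  node 1: ⊥
  node 2: ⊤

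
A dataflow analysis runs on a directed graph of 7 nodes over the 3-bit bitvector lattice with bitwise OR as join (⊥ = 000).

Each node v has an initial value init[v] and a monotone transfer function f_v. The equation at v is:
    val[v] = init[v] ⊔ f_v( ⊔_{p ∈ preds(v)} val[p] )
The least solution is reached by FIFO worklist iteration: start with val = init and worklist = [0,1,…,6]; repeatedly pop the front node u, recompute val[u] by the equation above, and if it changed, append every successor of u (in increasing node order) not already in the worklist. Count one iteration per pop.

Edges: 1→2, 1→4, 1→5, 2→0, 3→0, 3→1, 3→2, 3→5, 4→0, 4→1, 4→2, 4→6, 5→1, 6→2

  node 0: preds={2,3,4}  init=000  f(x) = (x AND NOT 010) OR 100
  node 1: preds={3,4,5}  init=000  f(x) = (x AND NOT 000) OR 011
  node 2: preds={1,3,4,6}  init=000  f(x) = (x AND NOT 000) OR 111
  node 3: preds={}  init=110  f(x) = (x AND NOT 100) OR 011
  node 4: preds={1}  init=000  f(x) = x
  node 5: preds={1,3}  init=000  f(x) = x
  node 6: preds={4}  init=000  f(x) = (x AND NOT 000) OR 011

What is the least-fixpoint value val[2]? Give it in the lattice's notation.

111

Iteration log — 10 steps:
  step 1. node 0  ⊔preds=110  new=100  old=000  +wl: 
  step 2. node 1  ⊔preds=110  new=111  old=000  +wl: 
  step 3. node 2  ⊔preds=111  new=111  old=000  +wl: 0
  step 4. node 3  ⊔preds=000  new=111  old=110  +wl: 1,2
  step 5. node 4  ⊔preds=111  new=111  old=000  +wl: 
  step 6. node 5  ⊔preds=111  new=111  old=000  +wl: 
  step 7. node 6  ⊔preds=111  new=111  old=000  +wl: 
  step 8. node 0  ⊔preds=111  new=101  old=100  +wl: 
  step 9. node 1  ⊔preds=111  new=111  stable
  step 10. node 2  ⊔preds=111  new=111  stable

Least fixpoint reached:
  node 0: 101
  node 1: 111
  node 2: 111
  node 3: 111
  node 4: 111
  node 5: 111
  node 6: 111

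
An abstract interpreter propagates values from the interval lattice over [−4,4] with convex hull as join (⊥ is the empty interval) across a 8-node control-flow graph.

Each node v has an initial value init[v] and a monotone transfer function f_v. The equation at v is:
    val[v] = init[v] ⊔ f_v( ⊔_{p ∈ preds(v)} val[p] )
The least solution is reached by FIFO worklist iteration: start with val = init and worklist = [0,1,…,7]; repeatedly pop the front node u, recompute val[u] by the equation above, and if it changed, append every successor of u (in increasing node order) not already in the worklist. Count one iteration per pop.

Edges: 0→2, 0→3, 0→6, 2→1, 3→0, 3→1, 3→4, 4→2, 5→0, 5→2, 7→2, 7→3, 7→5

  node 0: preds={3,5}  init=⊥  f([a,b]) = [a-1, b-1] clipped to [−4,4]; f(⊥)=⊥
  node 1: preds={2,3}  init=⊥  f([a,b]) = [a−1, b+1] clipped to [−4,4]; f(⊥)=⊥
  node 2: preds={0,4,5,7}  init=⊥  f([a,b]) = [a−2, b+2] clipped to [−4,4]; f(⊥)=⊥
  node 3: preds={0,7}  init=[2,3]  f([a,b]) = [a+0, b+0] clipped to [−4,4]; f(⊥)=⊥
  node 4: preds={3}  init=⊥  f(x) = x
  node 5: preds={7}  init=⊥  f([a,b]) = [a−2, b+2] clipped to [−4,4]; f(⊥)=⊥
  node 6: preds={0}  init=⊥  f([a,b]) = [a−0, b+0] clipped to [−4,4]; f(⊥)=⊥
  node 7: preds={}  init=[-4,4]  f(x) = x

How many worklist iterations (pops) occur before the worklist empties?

13

Iteration log — 13 steps:
  step 1. node 0  ⊔preds=[2,3]  new=[1,2]  old=⊥  +wl: 
  step 2. node 1  ⊔preds=[2,3]  new=[1,4]  old=⊥  +wl: 
  step 3. node 2  ⊔preds=[-4,4]  new=[-4,4]  old=⊥  +wl: 1
  step 4. node 3  ⊔preds=[-4,4]  new=[-4,4]  old=[2,3]  +wl: 0
  step 5. node 4  ⊔preds=[-4,4]  new=[-4,4]  old=⊥  +wl: 2
  step 6. node 5  ⊔preds=[-4,4]  new=[-4,4]  old=⊥  +wl: 
  step 7. node 6  ⊔preds=[1,2]  new=[1,2]  old=⊥  +wl: 
  step 8. node 7  ⊔preds=⊥  new=[-4,4]  stable
  step 9. node 1  ⊔preds=[-4,4]  new=[-4,4]  old=[1,4]  +wl: 
  step 10. node 0  ⊔preds=[-4,4]  new=[-4,3]  old=[1,2]  +wl: 3,6
  step 11. node 2  ⊔preds=[-4,4]  new=[-4,4]  stable
  step 12. node 3  ⊔preds=[-4,4]  new=[-4,4]  stable
  step 13. node 6  ⊔preds=[-4,3]  new=[-4,3]  old=[1,2]  +wl: 

Least fixpoint reached:
  node 0: [-4,3]
  node 1: [-4,4]
  node 2: [-4,4]
  node 3: [-4,4]
  node 4: [-4,4]
  node 5: [-4,4]
  node 6: [-4,3]
  node 7: [-4,4]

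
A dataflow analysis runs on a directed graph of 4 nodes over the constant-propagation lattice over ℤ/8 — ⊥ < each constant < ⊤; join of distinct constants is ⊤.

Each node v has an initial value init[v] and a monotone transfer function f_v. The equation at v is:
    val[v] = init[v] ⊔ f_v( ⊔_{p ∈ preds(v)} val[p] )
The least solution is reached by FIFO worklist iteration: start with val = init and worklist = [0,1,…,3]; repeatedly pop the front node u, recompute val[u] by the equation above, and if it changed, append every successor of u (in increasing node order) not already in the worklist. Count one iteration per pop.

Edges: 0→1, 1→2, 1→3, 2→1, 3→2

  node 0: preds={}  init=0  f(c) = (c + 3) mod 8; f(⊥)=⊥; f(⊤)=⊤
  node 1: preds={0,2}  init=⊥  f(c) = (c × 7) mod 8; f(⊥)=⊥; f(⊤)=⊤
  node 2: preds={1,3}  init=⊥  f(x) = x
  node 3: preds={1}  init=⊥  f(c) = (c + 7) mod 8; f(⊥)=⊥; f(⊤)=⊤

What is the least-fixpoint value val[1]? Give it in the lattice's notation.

Iteration log — 10 steps:
  step 1. node 0  ⊔preds=⊥  new=0  stable
  step 2. node 1  ⊔preds=0  new=0  old=⊥  +wl: 
  step 3. node 2  ⊔preds=0  new=0  old=⊥  +wl: 1
  step 4. node 3  ⊔preds=0  new=7  old=⊥  +wl: 2
  step 5. node 1  ⊔preds=0  new=0  stable
  step 6. node 2  ⊔preds=⊤  new=⊤  old=0  +wl: 1
  step 7. node 1  ⊔preds=⊤  new=⊤  old=0  +wl: 2,3
  step 8. node 2  ⊔preds=⊤  new=⊤  stable
  step 9. node 3  ⊔preds=⊤  new=⊤  old=7  +wl: 2
  step 10. node 2  ⊔preds=⊤  new=⊤  stable

Least fixpoint reached:
  node 0: 0
  node 1: ⊤
  node 2: ⊤
  node 3: ⊤

⊤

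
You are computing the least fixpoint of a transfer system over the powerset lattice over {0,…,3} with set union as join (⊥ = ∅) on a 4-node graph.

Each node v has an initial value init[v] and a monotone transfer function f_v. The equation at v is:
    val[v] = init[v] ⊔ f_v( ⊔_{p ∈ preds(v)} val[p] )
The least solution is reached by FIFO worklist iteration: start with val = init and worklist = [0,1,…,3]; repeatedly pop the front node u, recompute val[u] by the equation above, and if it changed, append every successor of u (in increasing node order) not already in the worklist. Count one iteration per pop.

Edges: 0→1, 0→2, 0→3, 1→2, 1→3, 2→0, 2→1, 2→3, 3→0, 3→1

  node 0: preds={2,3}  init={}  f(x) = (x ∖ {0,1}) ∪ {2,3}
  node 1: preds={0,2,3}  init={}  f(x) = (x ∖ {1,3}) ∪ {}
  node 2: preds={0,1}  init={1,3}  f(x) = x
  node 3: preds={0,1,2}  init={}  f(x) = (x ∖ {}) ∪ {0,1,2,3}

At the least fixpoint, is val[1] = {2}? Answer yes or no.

no

Trace (10 dequeues):
  [1] u=0 | in {1,3} | out {2,3} | prev {} | push {}
  [2] u=1 | in {1,2,3} | out {2} | prev {} | push {}
  [3] u=2 | in {2,3} | out {1,2,3} | prev {1,3} | push {0,1}
  [4] u=3 | in {1,2,3} | out {0,1,2,3} | prev {} | push {}
  [5] u=0 | in {0,1,2,3} | out {2,3} | ==
  [6] u=1 | in {0,1,2,3} | out {0,2} | prev {2} | push {2,3}
  [7] u=2 | in {0,2,3} | out {0,1,2,3} | prev {1,2,3} | push {0,1}
  [8] u=3 | in {0,1,2,3} | out {0,1,2,3} | ==
  [9] u=0 | in {0,1,2,3} | out {2,3} | ==
  [10] u=1 | in {0,1,2,3} | out {0,2} | ==

Converged values:
  [0] {2,3}
  [1] {0,2}
  [2] {0,1,2,3}
  [3] {0,1,2,3}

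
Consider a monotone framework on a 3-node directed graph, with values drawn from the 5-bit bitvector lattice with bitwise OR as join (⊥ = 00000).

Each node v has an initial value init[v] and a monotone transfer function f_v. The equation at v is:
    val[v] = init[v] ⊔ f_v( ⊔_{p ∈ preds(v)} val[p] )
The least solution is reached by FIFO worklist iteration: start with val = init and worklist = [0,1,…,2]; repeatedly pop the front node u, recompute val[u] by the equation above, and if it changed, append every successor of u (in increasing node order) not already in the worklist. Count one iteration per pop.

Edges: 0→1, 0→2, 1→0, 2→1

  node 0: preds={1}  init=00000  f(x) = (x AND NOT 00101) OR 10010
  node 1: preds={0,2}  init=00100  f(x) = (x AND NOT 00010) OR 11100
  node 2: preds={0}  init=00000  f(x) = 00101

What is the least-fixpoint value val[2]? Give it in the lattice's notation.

Worklist (7 pops):
  #1 pop 0: in=00100 → 10010 (was 00000); enqueue []
  #2 pop 1: in=10010 → 11100 (was 00100); enqueue [0]
  #3 pop 2: in=10010 → 00101 (was 00000); enqueue [1]
  #4 pop 0: in=11100 → 11010 (was 10010); enqueue [2]
  #5 pop 1: in=11111 → 11101 (was 11100); enqueue [0]
  #6 pop 2: in=11010 → 00101 (no change)
  #7 pop 0: in=11101 → 11010 (no change)

Fixpoint:
  val[0] = 11010
  val[1] = 11101
  val[2] = 00101

00101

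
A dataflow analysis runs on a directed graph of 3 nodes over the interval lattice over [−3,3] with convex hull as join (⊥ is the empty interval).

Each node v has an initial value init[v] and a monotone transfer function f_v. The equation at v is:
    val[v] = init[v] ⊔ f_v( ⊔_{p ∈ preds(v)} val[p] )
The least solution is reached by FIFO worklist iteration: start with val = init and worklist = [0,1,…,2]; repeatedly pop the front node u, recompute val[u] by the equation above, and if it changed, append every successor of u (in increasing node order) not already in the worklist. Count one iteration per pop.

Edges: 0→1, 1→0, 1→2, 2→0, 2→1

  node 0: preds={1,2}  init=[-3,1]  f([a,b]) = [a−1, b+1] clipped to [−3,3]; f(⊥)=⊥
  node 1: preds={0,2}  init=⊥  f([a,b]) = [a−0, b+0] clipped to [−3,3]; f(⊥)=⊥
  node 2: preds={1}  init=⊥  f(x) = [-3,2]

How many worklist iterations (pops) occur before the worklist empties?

7

Iteration log — 7 steps:
  step 1. node 0  ⊔preds=⊥  new=[-3,1]  stable
  step 2. node 1  ⊔preds=[-3,1]  new=[-3,1]  old=⊥  +wl: 0
  step 3. node 2  ⊔preds=[-3,1]  new=[-3,2]  old=⊥  +wl: 1
  step 4. node 0  ⊔preds=[-3,2]  new=[-3,3]  old=[-3,1]  +wl: 
  step 5. node 1  ⊔preds=[-3,3]  new=[-3,3]  old=[-3,1]  +wl: 0,2
  step 6. node 0  ⊔preds=[-3,3]  new=[-3,3]  stable
  step 7. node 2  ⊔preds=[-3,3]  new=[-3,2]  stable

Least fixpoint reached:
  node 0: [-3,3]
  node 1: [-3,3]
  node 2: [-3,2]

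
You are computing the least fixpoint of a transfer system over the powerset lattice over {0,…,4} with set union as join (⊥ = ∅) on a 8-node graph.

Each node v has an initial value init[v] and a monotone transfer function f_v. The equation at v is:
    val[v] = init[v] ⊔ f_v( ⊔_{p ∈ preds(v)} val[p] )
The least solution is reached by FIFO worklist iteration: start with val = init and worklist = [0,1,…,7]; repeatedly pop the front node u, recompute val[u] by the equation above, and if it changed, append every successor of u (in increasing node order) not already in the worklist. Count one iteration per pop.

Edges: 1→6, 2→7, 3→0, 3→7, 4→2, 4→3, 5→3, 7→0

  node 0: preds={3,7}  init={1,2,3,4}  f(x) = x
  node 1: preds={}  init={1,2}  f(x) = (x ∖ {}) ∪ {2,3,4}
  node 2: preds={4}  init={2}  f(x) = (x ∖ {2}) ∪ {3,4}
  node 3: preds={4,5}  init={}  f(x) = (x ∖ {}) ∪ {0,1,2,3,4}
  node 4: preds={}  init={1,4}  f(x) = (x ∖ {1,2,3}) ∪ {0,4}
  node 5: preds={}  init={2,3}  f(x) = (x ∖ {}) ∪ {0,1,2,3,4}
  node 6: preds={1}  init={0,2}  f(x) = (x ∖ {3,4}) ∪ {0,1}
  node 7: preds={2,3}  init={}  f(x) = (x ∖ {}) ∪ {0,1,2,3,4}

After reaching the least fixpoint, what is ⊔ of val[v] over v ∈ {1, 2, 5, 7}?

Trace (12 dequeues):
  [1] u=0 | in {} | out {1,2,3,4} | ==
  [2] u=1 | in {} | out {1,2,3,4} | prev {1,2} | push {}
  [3] u=2 | in {1,4} | out {1,2,3,4} | prev {2} | push {}
  [4] u=3 | in {1,2,3,4} | out {0,1,2,3,4} | prev {} | push {0}
  [5] u=4 | in {} | out {0,1,4} | prev {1,4} | push {2,3}
  [6] u=5 | in {} | out {0,1,2,3,4} | prev {2,3} | push {}
  [7] u=6 | in {1,2,3,4} | out {0,1,2} | prev {0,2} | push {}
  [8] u=7 | in {0,1,2,3,4} | out {0,1,2,3,4} | prev {} | push {}
  [9] u=0 | in {0,1,2,3,4} | out {0,1,2,3,4} | prev {1,2,3,4} | push {}
  [10] u=2 | in {0,1,4} | out {0,1,2,3,4} | prev {1,2,3,4} | push {7}
  [11] u=3 | in {0,1,2,3,4} | out {0,1,2,3,4} | ==
  [12] u=7 | in {0,1,2,3,4} | out {0,1,2,3,4} | ==

Converged values:
  [0] {0,1,2,3,4}
  [1] {1,2,3,4}
  [2] {0,1,2,3,4}
  [3] {0,1,2,3,4}
  [4] {0,1,4}
  [5] {0,1,2,3,4}
  [6] {0,1,2}
  [7] {0,1,2,3,4}

{0,1,2,3,4}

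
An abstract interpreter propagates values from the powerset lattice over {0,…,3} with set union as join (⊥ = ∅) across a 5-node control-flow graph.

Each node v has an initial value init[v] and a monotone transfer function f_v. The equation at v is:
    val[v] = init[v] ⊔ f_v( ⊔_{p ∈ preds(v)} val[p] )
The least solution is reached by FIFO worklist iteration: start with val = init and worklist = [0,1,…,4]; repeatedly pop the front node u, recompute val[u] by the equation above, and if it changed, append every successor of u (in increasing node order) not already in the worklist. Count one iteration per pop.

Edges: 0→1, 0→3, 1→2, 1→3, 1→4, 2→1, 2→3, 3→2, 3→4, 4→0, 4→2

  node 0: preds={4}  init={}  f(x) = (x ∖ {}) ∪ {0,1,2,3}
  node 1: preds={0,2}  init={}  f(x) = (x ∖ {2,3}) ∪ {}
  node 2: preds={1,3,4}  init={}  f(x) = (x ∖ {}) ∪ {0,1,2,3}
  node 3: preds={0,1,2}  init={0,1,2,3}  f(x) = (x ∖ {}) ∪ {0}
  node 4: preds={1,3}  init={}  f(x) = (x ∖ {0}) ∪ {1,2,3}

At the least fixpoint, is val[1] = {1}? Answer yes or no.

Trace (8 dequeues):
  [1] u=0 | in {} | out {0,1,2,3} | prev {} | push {}
  [2] u=1 | in {0,1,2,3} | out {0,1} | prev {} | push {}
  [3] u=2 | in {0,1,2,3} | out {0,1,2,3} | prev {} | push {1}
  [4] u=3 | in {0,1,2,3} | out {0,1,2,3} | ==
  [5] u=4 | in {0,1,2,3} | out {1,2,3} | prev {} | push {0,2}
  [6] u=1 | in {0,1,2,3} | out {0,1} | ==
  [7] u=0 | in {1,2,3} | out {0,1,2,3} | ==
  [8] u=2 | in {0,1,2,3} | out {0,1,2,3} | ==

Converged values:
  [0] {0,1,2,3}
  [1] {0,1}
  [2] {0,1,2,3}
  [3] {0,1,2,3}
  [4] {1,2,3}

no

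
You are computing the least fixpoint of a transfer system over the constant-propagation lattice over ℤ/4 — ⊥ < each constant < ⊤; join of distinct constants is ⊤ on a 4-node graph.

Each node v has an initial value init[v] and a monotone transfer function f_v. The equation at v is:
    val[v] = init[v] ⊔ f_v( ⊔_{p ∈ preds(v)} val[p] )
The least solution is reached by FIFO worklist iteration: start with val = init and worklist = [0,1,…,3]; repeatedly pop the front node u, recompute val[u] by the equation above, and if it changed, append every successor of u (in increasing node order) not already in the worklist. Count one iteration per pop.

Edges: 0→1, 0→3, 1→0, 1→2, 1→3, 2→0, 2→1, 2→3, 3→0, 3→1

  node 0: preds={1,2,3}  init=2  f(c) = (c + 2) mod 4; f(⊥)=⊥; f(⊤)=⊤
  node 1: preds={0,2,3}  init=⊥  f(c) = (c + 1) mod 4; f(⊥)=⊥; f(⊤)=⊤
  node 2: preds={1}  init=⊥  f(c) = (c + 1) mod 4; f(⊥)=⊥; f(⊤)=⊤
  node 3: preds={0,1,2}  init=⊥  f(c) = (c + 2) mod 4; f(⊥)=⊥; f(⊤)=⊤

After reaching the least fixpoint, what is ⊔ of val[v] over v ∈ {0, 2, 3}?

Iteration log — 12 steps:
  step 1. node 0  ⊔preds=⊥  new=2  stable
  step 2. node 1  ⊔preds=2  new=3  old=⊥  +wl: 0
  step 3. node 2  ⊔preds=3  new=0  old=⊥  +wl: 1
  step 4. node 3  ⊔preds=⊤  new=⊤  old=⊥  +wl: 
  step 5. node 0  ⊔preds=⊤  new=⊤  old=2  +wl: 3
  step 6. node 1  ⊔preds=⊤  new=⊤  old=3  +wl: 0,2
  step 7. node 3  ⊔preds=⊤  new=⊤  stable
  step 8. node 0  ⊔preds=⊤  new=⊤  stable
  step 9. node 2  ⊔preds=⊤  new=⊤  old=0  +wl: 0,1,3
  step 10. node 0  ⊔preds=⊤  new=⊤  stable
  step 11. node 1  ⊔preds=⊤  new=⊤  stable
  step 12. node 3  ⊔preds=⊤  new=⊤  stable

Least fixpoint reached:
  node 0: ⊤
  node 1: ⊤
  node 2: ⊤
  node 3: ⊤

⊤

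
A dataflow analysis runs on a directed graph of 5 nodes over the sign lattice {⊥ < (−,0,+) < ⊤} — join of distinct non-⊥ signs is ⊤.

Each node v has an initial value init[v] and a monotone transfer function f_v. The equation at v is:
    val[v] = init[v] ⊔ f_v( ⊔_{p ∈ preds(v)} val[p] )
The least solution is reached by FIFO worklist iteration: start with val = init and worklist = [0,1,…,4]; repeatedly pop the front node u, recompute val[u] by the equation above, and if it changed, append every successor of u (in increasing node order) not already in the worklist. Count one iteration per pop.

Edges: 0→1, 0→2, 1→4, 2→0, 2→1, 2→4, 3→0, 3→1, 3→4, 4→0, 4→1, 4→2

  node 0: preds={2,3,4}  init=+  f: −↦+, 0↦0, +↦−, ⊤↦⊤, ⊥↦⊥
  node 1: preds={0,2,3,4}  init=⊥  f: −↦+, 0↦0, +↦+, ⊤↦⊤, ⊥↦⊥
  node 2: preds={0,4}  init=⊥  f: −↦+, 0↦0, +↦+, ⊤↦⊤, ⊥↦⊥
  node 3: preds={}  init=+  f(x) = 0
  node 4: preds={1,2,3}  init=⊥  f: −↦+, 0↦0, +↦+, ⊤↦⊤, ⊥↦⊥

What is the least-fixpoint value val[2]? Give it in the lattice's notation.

⊤

Trace (8 dequeues):
  [1] u=0 | in + | out ⊤ | prev + | push {}
  [2] u=1 | in ⊤ | out ⊤ | prev ⊥ | push {}
  [3] u=2 | in ⊤ | out ⊤ | prev ⊥ | push {0,1}
  [4] u=3 | in ⊥ | out ⊤ | prev + | push {}
  [5] u=4 | in ⊤ | out ⊤ | prev ⊥ | push {2}
  [6] u=0 | in ⊤ | out ⊤ | ==
  [7] u=1 | in ⊤ | out ⊤ | ==
  [8] u=2 | in ⊤ | out ⊤ | ==

Converged values:
  [0] ⊤
  [1] ⊤
  [2] ⊤
  [3] ⊤
  [4] ⊤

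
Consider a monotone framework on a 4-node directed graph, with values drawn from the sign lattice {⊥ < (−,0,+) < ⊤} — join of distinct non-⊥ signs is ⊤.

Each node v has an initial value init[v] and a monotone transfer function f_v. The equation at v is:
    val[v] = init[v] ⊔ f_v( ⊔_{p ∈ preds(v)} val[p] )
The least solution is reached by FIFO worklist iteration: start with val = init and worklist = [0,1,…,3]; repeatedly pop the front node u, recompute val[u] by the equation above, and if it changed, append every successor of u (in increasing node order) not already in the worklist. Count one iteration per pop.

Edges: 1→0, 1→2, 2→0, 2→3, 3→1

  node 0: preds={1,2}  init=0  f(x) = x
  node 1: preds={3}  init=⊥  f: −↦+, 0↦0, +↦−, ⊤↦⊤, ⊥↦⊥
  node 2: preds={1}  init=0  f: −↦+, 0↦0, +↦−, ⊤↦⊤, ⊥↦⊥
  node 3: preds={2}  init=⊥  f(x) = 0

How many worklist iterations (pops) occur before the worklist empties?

Worklist (7 pops):
  #1 pop 0: in=0 → 0 (no change)
  #2 pop 1: in=⊥ → ⊥ (no change)
  #3 pop 2: in=⊥ → 0 (no change)
  #4 pop 3: in=0 → 0 (was ⊥); enqueue [1]
  #5 pop 1: in=0 → 0 (was ⊥); enqueue [0,2]
  #6 pop 0: in=0 → 0 (no change)
  #7 pop 2: in=0 → 0 (no change)

Fixpoint:
  val[0] = 0
  val[1] = 0
  val[2] = 0
  val[3] = 0

7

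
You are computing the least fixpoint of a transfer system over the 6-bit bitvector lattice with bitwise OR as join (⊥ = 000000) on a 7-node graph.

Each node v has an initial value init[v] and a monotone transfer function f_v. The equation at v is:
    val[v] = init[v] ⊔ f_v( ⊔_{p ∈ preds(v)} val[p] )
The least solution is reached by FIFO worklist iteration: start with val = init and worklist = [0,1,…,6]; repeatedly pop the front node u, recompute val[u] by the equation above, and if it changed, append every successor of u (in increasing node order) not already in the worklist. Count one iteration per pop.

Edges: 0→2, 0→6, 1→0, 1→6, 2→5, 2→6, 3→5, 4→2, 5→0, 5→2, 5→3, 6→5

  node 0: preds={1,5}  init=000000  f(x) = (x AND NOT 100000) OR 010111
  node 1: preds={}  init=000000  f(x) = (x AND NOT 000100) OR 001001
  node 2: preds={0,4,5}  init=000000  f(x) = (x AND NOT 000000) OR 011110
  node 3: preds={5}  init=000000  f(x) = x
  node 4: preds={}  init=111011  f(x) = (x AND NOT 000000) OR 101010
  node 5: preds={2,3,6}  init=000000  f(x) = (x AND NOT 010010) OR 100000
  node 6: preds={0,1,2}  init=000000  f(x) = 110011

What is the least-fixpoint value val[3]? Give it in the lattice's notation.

Worklist (12 pops):
  #1 pop 0: in=000000 → 010111 (was 000000); enqueue []
  #2 pop 1: in=000000 → 001001 (was 000000); enqueue [0]
  #3 pop 2: in=111111 → 111111 (was 000000); enqueue []
  #4 pop 3: in=000000 → 000000 (no change)
  #5 pop 4: in=000000 → 111011 (no change)
  #6 pop 5: in=111111 → 101101 (was 000000); enqueue [2,3]
  #7 pop 6: in=111111 → 110011 (was 000000); enqueue [5]
  #8 pop 0: in=101101 → 011111 (was 010111); enqueue [6]
  #9 pop 2: in=111111 → 111111 (no change)
  #10 pop 3: in=101101 → 101101 (was 000000); enqueue []
  #11 pop 5: in=111111 → 101101 (no change)
  #12 pop 6: in=111111 → 110011 (no change)

Fixpoint:
  val[0] = 011111
  val[1] = 001001
  val[2] = 111111
  val[3] = 101101
  val[4] = 111011
  val[5] = 101101
  val[6] = 110011

101101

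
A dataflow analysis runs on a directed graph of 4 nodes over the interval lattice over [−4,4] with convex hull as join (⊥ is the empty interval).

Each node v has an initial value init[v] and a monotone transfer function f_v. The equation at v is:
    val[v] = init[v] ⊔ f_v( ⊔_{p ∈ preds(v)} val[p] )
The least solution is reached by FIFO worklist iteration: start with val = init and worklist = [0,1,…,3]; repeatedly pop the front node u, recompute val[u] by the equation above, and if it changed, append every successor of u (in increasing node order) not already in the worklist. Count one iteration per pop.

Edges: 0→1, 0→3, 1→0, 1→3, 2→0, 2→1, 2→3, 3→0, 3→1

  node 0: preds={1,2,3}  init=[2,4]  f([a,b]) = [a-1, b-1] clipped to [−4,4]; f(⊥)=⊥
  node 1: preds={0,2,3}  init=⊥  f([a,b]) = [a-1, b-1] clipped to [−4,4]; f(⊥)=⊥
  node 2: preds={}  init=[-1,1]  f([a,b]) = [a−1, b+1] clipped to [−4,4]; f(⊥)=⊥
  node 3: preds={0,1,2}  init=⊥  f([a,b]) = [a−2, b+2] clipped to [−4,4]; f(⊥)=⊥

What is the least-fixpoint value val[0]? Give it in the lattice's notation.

Trace (8 dequeues):
  [1] u=0 | in [-1,1] | out [-2,4] | prev [2,4] | push {}
  [2] u=1 | in [-2,4] | out [-3,3] | prev ⊥ | push {0}
  [3] u=2 | in ⊥ | out [-1,1] | ==
  [4] u=3 | in [-3,4] | out [-4,4] | prev ⊥ | push {1}
  [5] u=0 | in [-4,4] | out [-4,4] | prev [-2,4] | push {3}
  [6] u=1 | in [-4,4] | out [-4,3] | prev [-3,3] | push {0}
  [7] u=3 | in [-4,4] | out [-4,4] | ==
  [8] u=0 | in [-4,4] | out [-4,4] | ==

Converged values:
  [0] [-4,4]
  [1] [-4,3]
  [2] [-1,1]
  [3] [-4,4]

[-4,4]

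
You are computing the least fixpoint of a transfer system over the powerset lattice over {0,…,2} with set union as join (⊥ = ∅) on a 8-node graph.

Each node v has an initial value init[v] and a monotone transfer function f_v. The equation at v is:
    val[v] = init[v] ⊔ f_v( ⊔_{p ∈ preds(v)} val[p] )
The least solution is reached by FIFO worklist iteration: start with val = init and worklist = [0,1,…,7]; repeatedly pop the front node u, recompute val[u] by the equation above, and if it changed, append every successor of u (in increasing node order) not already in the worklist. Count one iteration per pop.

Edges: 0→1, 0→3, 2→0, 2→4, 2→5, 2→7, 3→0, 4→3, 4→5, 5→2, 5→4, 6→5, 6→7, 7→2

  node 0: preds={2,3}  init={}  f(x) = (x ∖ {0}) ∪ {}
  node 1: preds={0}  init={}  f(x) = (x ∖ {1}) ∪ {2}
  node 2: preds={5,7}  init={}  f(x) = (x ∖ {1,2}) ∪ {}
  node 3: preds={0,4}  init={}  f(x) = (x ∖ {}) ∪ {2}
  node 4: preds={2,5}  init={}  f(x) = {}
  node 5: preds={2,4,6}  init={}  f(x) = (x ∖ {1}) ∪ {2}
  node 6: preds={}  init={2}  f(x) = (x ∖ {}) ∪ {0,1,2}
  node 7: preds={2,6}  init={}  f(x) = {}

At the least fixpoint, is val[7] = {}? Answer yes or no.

yes

Worklist (19 pops):
  #1 pop 0: in={} → {} (no change)
  #2 pop 1: in={} → {2} (was {}); enqueue []
  #3 pop 2: in={} → {} (no change)
  #4 pop 3: in={} → {2} (was {}); enqueue [0]
  #5 pop 4: in={} → {} (no change)
  #6 pop 5: in={2} → {2} (was {}); enqueue [2,4]
  #7 pop 6: in={} → {0,1,2} (was {2}); enqueue [5]
  #8 pop 7: in={0,1,2} → {} (no change)
  #9 pop 0: in={2} → {2} (was {}); enqueue [1,3]
  #10 pop 2: in={2} → {} (no change)
  #11 pop 4: in={2} → {} (no change)
  #12 pop 5: in={0,1,2} → {0,2} (was {2}); enqueue [2,4]
  #13 pop 1: in={2} → {2} (no change)
  #14 pop 3: in={2} → {2} (no change)
  #15 pop 2: in={0,2} → {0} (was {}); enqueue [0,5,7]
  #16 pop 4: in={0,2} → {} (no change)
  #17 pop 0: in={0,2} → {2} (no change)
  #18 pop 5: in={0,1,2} → {0,2} (no change)
  #19 pop 7: in={0,1,2} → {} (no change)

Fixpoint:
  val[0] = {2}
  val[1] = {2}
  val[2] = {0}
  val[3] = {2}
  val[4] = {}
  val[5] = {0,2}
  val[6] = {0,1,2}
  val[7] = {}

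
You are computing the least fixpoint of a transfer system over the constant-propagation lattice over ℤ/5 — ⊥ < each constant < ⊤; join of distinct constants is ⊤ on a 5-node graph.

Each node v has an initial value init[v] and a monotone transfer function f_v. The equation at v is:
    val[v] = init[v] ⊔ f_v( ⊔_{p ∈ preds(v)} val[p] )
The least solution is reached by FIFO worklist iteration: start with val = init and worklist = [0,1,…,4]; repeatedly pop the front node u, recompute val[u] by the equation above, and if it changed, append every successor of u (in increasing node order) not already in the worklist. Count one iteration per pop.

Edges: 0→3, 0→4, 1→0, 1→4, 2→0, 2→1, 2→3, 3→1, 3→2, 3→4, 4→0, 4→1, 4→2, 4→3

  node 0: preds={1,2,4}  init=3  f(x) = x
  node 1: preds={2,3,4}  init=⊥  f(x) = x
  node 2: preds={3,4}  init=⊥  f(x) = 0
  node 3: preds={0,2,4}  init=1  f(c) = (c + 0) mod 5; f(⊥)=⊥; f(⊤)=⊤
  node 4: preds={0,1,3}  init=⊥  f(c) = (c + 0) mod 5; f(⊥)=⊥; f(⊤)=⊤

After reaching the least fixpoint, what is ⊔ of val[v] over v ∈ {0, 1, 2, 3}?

⊤

Iteration log — 11 steps:
  step 1. node 0  ⊔preds=⊥  new=3  stable
  step 2. node 1  ⊔preds=1  new=1  old=⊥  +wl: 0
  step 3. node 2  ⊔preds=1  new=0  old=⊥  +wl: 1
  step 4. node 3  ⊔preds=⊤  new=⊤  old=1  +wl: 2
  step 5. node 4  ⊔preds=⊤  new=⊤  old=⊥  +wl: 3
  step 6. node 0  ⊔preds=⊤  new=⊤  old=3  +wl: 4
  step 7. node 1  ⊔preds=⊤  new=⊤  old=1  +wl: 0
  step 8. node 2  ⊔preds=⊤  new=0  stable
  step 9. node 3  ⊔preds=⊤  new=⊤  stable
  step 10. node 4  ⊔preds=⊤  new=⊤  stable
  step 11. node 0  ⊔preds=⊤  new=⊤  stable

Least fixpoint reached:
  node 0: ⊤
  node 1: ⊤
  node 2: 0
  node 3: ⊤
  node 4: ⊤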